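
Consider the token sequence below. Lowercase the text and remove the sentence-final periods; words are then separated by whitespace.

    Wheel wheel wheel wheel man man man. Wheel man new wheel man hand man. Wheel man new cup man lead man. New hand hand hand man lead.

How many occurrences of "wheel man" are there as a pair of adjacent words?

Scanning the 26 overlapping bigram windows for "wheel man":
  position 4–5: wheel man
  position 8–9: wheel man
  position 11–12: wheel man
  position 15–16: wheel man

4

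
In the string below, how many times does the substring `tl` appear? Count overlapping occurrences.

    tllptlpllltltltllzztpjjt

Sliding a length-2 window over the 24 characters (23 positions):
  position 1–2: tl
  position 5–6: tl
  position 11–12: tl
  position 13–14: tl
  position 15–16: tl

5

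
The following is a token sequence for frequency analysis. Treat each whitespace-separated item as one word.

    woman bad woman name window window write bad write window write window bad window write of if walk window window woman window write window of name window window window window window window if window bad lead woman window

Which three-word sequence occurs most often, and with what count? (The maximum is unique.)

"window window window", 4 times

Trigram frequencies (highest first):
  window window window: 4
  name window window: 2
  window write window: 2
  woman bad woman: 1
  bad woman name: 1
  woman name window: 1
  … (25 more, each ≤ 1)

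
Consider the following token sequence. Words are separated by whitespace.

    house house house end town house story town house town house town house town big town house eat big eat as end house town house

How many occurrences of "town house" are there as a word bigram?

6

Scanning the 24 overlapping bigram windows for "town house":
  position 5–6: town house
  position 8–9: town house
  position 10–11: town house
  position 12–13: town house
  position 16–17: town house
  position 24–25: town house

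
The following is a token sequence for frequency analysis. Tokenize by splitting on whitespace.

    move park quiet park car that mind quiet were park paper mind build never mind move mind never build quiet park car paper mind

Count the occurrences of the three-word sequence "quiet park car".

Scanning the 22 overlapping trigram windows for "quiet park car":
  position 3–5: quiet park car
  position 20–22: quiet park car

2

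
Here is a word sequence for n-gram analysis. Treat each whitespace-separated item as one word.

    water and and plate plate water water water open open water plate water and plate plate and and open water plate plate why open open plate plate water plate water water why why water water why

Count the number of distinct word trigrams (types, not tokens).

28

36 tokens → 34 trigram windows in total.
Repeated trigrams (each contributes count−1 duplicates):
  and plate plate: 2
  open water plate: 2
  plate plate water: 2
  plate water water: 2
  water plate water: 2
  water water why: 2
6 duplicate windows → 34 − 6 = 28 distinct.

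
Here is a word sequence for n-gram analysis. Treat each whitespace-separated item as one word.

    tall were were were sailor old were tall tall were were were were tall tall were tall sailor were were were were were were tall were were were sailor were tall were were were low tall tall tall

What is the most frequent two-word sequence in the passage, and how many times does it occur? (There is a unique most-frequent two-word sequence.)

"were were", 14 times

Bigram frequencies (highest first):
  were were: 14
  tall were: 5
  were tall: 5
  tall tall: 4
  were sailor: 2
  sailor were: 2
  … (5 more, each ≤ 1)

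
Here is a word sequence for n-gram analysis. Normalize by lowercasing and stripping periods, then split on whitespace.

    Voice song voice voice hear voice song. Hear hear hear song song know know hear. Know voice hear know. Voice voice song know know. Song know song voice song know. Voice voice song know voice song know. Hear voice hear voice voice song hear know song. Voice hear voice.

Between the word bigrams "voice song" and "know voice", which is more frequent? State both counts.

"voice song": 7 occurrences
"know voice": 4 occurrences

"voice song" (7 vs 4)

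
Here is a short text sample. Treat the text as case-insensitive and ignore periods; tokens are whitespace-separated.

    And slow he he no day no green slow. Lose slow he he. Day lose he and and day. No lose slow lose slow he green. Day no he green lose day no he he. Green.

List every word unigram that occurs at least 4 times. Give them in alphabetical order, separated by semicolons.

day; green; he; lose; no; slow

Unigram counts meeting the condition (at least 4 times):
  day: 5
  green: 4
  he: 9
  lose: 5
  no: 5
  slow: 5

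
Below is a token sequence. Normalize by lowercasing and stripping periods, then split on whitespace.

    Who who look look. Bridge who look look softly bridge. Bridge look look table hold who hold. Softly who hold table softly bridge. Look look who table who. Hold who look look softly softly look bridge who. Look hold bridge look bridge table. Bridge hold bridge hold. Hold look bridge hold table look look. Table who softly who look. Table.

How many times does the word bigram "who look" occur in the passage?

5

Scanning the 59 overlapping bigram windows for "who look":
  position 2–3: who look
  position 6–7: who look
  position 30–31: who look
  position 37–38: who look
  position 58–59: who look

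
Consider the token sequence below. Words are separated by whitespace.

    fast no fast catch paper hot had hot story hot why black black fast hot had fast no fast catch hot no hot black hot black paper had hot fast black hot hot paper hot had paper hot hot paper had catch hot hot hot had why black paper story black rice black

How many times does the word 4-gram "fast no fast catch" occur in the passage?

Scanning the 50 overlapping 4-gram windows for "fast no fast catch":
  position 1–4: fast no fast catch
  position 17–20: fast no fast catch

2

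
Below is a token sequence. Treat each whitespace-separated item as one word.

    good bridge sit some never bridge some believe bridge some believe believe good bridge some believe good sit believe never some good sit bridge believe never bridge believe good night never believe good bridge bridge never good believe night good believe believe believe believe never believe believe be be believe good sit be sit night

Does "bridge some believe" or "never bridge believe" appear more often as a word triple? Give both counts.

"bridge some believe" (3 vs 1)

"bridge some believe": 3 occurrences
"never bridge believe": 1 occurrence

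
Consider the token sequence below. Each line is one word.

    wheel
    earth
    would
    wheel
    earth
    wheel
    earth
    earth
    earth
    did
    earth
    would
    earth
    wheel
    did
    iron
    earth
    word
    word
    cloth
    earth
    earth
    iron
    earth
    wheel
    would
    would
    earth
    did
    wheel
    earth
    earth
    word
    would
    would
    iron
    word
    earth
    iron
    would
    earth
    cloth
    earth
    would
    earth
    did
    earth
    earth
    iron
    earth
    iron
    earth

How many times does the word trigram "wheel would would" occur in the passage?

1

Scanning the 50 overlapping trigram windows for "wheel would would":
  position 25–27: wheel would would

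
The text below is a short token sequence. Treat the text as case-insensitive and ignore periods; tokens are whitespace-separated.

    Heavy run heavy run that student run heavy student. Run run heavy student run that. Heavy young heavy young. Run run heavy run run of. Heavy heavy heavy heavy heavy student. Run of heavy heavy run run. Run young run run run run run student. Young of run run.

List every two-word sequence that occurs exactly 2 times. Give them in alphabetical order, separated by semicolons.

heavy young; of heavy; run of; run that; young run

Bigram counts meeting the condition (exactly 2 times):
  heavy young: 2
  of heavy: 2
  run of: 2
  run that: 2
  young run: 2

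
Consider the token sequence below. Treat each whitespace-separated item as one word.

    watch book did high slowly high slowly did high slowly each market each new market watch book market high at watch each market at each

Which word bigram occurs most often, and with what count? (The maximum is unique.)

Bigram frequencies (highest first):
  high slowly: 3
  watch book: 2
  did high: 2
  each market: 2
  book did: 1
  slowly high: 1
  … (13 more, each ≤ 1)

"high slowly", 3 times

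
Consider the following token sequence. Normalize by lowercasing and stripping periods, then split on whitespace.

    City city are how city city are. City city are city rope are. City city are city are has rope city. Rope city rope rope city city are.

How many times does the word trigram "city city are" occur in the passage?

Scanning the 26 overlapping trigram windows for "city city are":
  position 1–3: city city are
  position 5–7: city city are
  position 8–10: city city are
  position 14–16: city city are
  position 26–28: city city are

5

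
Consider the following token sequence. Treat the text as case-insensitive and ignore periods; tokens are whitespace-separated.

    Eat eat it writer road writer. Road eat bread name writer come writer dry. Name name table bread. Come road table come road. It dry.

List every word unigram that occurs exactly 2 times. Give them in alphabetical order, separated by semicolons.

Unigram counts meeting the condition (exactly 2 times):
  bread: 2
  dry: 2
  it: 2
  table: 2

bread; dry; it; table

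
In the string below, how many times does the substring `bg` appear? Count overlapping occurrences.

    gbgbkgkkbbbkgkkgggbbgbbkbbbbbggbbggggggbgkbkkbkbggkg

Sliding a length-2 window over the 52 characters (51 positions):
  position 2–3: bg
  position 20–21: bg
  position 29–30: bg
  position 33–34: bg
  position 40–41: bg
  position 48–49: bg

6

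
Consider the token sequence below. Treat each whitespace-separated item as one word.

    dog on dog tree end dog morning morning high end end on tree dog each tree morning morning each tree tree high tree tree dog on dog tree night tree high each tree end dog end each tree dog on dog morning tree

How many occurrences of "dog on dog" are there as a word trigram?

Scanning the 41 overlapping trigram windows for "dog on dog":
  position 1–3: dog on dog
  position 25–27: dog on dog
  position 39–41: dog on dog

3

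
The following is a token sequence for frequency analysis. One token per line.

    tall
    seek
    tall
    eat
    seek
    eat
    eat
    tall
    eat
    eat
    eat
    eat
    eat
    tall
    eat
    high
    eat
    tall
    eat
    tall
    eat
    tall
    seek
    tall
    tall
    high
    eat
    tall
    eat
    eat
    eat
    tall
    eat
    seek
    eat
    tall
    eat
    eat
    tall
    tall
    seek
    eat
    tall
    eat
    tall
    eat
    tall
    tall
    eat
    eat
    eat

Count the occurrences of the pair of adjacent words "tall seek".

Scanning the 50 overlapping bigram windows for "tall seek":
  position 1–2: tall seek
  position 22–23: tall seek
  position 40–41: tall seek

3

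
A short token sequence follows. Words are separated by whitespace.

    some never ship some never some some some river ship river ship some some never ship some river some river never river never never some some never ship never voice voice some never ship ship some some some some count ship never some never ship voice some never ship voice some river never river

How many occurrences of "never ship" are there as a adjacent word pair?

Scanning the 53 overlapping bigram windows for "never ship":
  position 2–3: never ship
  position 15–16: never ship
  position 27–28: never ship
  position 33–34: never ship
  position 44–45: never ship
  position 48–49: never ship

6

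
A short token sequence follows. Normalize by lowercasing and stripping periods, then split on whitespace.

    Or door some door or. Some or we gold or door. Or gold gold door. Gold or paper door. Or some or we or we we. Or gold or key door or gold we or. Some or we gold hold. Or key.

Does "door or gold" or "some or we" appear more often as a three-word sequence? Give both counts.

"some or we" (3 vs 2)

"door or gold": 2 occurrences
"some or we": 3 occurrences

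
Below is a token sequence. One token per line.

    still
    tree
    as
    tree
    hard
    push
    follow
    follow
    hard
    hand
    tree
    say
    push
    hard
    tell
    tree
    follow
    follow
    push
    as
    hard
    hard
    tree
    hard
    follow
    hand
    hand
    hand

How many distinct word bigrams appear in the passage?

28 tokens → 27 bigram windows in total.
Repeated bigrams (each contributes count−1 duplicates):
  follow follow: 2
  hand hand: 2
  tree hard: 2
3 duplicate windows → 27 − 3 = 24 distinct.

24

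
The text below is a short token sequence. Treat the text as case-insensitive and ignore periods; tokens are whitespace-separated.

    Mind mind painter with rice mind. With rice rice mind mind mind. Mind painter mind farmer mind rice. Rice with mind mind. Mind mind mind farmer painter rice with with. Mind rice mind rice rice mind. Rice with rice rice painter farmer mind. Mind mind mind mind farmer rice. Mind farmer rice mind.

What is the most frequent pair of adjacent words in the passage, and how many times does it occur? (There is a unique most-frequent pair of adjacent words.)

"mind mind", 12 times

Bigram frequencies (highest first):
  mind mind: 12
  rice mind: 6
  rice rice: 4
  mind farmer: 4
  mind rice: 4
  with rice: 3
  … (13 more, each ≤ 3)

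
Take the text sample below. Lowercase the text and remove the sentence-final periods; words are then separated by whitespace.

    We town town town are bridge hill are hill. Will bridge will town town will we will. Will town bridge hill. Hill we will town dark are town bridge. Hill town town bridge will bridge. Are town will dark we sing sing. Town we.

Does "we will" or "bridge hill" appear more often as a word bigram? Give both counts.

"we will": 2 occurrences
"bridge hill": 3 occurrences

"bridge hill" (3 vs 2)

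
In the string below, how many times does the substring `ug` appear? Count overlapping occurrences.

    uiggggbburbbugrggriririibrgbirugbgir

Sliding a length-2 window over the 36 characters (35 positions):
  position 13–14: ug
  position 31–32: ug

2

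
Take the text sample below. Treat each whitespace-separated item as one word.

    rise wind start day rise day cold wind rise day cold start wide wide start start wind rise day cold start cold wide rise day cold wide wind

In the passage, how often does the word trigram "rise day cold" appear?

4

Scanning the 26 overlapping trigram windows for "rise day cold":
  position 5–7: rise day cold
  position 9–11: rise day cold
  position 18–20: rise day cold
  position 24–26: rise day cold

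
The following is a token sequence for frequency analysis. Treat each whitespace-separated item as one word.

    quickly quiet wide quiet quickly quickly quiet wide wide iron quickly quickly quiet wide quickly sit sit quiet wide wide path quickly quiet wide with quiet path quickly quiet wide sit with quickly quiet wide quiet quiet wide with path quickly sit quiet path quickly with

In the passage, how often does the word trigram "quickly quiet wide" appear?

6

Scanning the 44 overlapping trigram windows for "quickly quiet wide":
  position 1–3: quickly quiet wide
  position 6–8: quickly quiet wide
  position 12–14: quickly quiet wide
  position 22–24: quickly quiet wide
  position 28–30: quickly quiet wide
  position 33–35: quickly quiet wide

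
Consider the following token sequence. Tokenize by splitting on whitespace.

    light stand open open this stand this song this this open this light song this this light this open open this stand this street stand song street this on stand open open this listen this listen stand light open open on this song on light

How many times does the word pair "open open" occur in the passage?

Scanning the 44 overlapping bigram windows for "open open":
  position 3–4: open open
  position 19–20: open open
  position 31–32: open open
  position 39–40: open open

4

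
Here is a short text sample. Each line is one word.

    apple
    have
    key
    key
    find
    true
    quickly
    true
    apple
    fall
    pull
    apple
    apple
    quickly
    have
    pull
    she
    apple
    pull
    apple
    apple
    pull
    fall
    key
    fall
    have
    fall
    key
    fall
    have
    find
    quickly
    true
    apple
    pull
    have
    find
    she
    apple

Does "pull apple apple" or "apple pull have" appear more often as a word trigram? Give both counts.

"pull apple apple": 2 occurrences
"apple pull have": 1 occurrence

"pull apple apple" (2 vs 1)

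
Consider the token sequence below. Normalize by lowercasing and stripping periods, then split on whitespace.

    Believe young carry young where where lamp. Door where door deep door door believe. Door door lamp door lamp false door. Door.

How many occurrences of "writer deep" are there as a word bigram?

0

Scanning the 21 overlapping bigram windows for "writer deep":
  (none found)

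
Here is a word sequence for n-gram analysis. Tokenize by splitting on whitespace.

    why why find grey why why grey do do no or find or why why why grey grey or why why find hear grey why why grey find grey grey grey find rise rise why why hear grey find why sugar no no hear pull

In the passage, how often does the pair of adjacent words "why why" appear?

Scanning the 44 overlapping bigram windows for "why why":
  position 1–2: why why
  position 5–6: why why
  position 14–15: why why
  position 15–16: why why
  position 20–21: why why
  position 25–26: why why
  position 35–36: why why

7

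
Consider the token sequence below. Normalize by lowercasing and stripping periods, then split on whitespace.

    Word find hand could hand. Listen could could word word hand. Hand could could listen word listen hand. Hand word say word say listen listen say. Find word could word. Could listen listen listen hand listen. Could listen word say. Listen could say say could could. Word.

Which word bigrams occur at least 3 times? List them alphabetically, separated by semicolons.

could could; could listen; could word; listen could; listen listen; word say

Bigram counts meeting the condition (at least 3 times):
  could could: 3
  could listen: 3
  could word: 3
  listen could: 3
  listen listen: 3
  word say: 3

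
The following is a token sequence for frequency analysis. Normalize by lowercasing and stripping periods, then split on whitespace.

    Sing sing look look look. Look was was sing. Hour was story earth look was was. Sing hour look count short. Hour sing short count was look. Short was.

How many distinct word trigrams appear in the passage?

23

29 tokens → 27 trigram windows in total.
Repeated trigrams (each contributes count−1 duplicates):
  look look look: 2
  look was was: 2
  was sing hour: 2
  was was sing: 2
4 duplicate windows → 27 − 4 = 23 distinct.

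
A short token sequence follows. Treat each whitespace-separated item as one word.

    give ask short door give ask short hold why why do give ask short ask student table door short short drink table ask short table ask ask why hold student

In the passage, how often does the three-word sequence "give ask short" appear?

Scanning the 28 overlapping trigram windows for "give ask short":
  position 1–3: give ask short
  position 5–7: give ask short
  position 12–14: give ask short

3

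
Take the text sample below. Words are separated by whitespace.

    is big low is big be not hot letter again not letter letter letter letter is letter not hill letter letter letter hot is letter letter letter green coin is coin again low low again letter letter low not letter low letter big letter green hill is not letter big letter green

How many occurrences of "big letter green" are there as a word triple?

2

Scanning the 50 overlapping trigram windows for "big letter green":
  position 43–45: big letter green
  position 50–52: big letter green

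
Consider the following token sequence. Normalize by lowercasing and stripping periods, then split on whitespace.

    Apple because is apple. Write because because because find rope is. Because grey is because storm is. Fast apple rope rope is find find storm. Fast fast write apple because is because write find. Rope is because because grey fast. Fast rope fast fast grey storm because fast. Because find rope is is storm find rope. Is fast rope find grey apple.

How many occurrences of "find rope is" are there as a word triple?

4

Scanning the 60 overlapping trigram windows for "find rope is":
  position 9–11: find rope is
  position 34–36: find rope is
  position 50–52: find rope is
  position 55–57: find rope is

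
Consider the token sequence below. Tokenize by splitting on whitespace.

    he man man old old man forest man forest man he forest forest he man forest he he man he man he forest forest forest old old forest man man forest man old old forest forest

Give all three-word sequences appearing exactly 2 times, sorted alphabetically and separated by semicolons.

Trigram counts meeting the condition (exactly 2 times):
  he forest forest: 2
  he man he: 2
  man he forest: 2
  man old old: 2
  old old forest: 2

he forest forest; he man he; man he forest; man old old; old old forest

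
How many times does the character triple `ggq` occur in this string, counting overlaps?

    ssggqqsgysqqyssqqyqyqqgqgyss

1

Sliding a length-3 window over the 28 characters (26 positions):
  position 3–5: ggq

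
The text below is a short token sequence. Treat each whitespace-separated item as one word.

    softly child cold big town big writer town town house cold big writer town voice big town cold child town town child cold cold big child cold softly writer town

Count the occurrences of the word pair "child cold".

Scanning the 29 overlapping bigram windows for "child cold":
  position 2–3: child cold
  position 22–23: child cold
  position 26–27: child cold

3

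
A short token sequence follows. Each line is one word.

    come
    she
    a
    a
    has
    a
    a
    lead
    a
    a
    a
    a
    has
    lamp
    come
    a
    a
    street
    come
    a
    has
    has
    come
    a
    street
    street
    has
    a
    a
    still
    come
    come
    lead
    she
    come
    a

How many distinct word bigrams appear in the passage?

36 tokens → 35 bigram windows in total.
Repeated bigrams (each contributes count−1 duplicates):
  a a: 7
  come a: 4
  a has: 3
  a street: 2
  has a: 2
13 duplicate windows → 35 − 13 = 22 distinct.

22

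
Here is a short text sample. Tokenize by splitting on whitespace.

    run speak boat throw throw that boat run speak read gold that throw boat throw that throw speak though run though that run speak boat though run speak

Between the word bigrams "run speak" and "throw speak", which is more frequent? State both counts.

"run speak": 4 occurrences
"throw speak": 1 occurrence

"run speak" (4 vs 1)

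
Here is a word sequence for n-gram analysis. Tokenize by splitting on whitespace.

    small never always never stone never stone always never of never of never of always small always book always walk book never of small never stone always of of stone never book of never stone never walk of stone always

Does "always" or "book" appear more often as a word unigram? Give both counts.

"always": 7 occurrences
"book": 3 occurrences

"always" (7 vs 3)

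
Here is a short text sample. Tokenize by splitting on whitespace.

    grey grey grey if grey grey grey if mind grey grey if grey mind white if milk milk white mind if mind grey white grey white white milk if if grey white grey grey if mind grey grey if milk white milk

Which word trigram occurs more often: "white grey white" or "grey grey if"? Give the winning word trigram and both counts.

"white grey white": 1 occurrence
"grey grey if": 5 occurrences

"grey grey if" (5 vs 1)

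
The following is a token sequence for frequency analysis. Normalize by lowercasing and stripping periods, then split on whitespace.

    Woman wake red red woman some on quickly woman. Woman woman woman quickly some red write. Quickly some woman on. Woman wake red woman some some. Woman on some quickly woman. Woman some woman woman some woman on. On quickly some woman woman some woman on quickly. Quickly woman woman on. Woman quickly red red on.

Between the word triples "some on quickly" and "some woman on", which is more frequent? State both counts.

"some on quickly": 1 occurrence
"some woman on": 4 occurrences

"some woman on" (4 vs 1)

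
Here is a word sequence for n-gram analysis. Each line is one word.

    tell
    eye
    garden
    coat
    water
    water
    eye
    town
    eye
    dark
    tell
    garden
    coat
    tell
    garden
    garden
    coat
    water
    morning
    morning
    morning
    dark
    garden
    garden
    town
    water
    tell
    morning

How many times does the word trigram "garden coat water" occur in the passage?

Scanning the 26 overlapping trigram windows for "garden coat water":
  position 3–5: garden coat water
  position 16–18: garden coat water

2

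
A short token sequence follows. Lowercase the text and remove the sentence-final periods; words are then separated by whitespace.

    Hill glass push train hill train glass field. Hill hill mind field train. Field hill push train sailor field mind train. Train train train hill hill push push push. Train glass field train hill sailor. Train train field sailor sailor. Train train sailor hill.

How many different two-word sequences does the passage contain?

25

44 tokens → 43 bigram windows in total.
Repeated bigrams (each contributes count−1 duplicates):
  train train: 5
  push train: 3
  train hill: 3
  field hill: 2
  field train: 2
  glass field: 2
  hill hill: 2
  hill push: 2
  … (5 more repeated)
18 duplicate windows → 43 − 18 = 25 distinct.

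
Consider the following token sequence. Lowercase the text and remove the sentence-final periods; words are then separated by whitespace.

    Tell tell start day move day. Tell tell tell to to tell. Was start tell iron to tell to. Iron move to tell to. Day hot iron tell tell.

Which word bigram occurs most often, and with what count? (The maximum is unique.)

"tell tell", 4 times

Bigram frequencies (highest first):
  tell tell: 4
  tell to: 3
  to tell: 3
  tell start: 1
  start day: 1
  day move: 1
  … (15 more, each ≤ 1)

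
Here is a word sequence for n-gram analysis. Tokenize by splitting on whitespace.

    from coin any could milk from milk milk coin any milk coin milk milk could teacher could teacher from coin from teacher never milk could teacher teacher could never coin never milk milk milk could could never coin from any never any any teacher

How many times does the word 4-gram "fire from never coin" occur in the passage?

0

Scanning the 41 overlapping 4-gram windows for "fire from never coin":
  (none found)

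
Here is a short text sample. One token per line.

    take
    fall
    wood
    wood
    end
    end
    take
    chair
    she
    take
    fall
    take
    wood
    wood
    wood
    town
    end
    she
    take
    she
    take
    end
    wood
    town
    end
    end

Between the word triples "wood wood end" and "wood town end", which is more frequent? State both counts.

"wood wood end": 1 occurrence
"wood town end": 2 occurrences

"wood town end" (2 vs 1)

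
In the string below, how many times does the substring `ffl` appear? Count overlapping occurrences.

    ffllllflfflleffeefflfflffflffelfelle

5

Sliding a length-3 window over the 36 characters (34 positions):
  position 1–3: ffl
  position 9–11: ffl
  position 18–20: ffl
  position 21–23: ffl
  position 25–27: ffl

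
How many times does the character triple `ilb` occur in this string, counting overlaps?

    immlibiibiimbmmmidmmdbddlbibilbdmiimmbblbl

Sliding a length-3 window over the 42 characters (40 positions):
  position 29–31: ilb

1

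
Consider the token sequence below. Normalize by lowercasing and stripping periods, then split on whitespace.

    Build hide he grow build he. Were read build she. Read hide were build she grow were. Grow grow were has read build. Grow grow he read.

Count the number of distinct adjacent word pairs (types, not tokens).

22

27 tokens → 26 bigram windows in total.
Repeated bigrams (each contributes count−1 duplicates):
  build she: 2
  grow grow: 2
  grow were: 2
  read build: 2
4 duplicate windows → 26 − 4 = 22 distinct.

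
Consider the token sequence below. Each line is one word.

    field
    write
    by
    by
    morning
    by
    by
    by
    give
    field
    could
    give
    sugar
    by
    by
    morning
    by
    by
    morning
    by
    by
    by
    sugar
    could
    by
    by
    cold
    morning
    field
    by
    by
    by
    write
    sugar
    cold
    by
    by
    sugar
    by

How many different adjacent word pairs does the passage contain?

39 tokens → 38 bigram windows in total.
Repeated bigrams (each contributes count−1 duplicates):
  by by: 11
  by morning: 3
  morning by: 3
  by sugar: 2
  sugar by: 2
16 duplicate windows → 38 − 16 = 22 distinct.

22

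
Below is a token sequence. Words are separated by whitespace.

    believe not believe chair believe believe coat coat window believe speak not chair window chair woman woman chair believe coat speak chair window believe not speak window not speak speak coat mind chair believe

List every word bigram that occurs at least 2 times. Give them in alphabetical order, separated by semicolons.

believe coat; believe not; chair believe; chair window; not speak; window believe

Bigram counts meeting the condition (at least 2 times):
  believe coat: 2
  believe not: 2
  chair believe: 3
  chair window: 2
  not speak: 2
  window believe: 2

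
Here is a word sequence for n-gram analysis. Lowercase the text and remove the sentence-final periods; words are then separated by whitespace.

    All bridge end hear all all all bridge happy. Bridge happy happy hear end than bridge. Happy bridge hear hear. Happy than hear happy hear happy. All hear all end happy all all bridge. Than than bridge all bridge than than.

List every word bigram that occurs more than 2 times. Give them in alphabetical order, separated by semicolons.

all all; all bridge; bridge happy; hear happy

Bigram counts meeting the condition (more than 2 times):
  all all: 3
  all bridge: 4
  bridge happy: 3
  hear happy: 3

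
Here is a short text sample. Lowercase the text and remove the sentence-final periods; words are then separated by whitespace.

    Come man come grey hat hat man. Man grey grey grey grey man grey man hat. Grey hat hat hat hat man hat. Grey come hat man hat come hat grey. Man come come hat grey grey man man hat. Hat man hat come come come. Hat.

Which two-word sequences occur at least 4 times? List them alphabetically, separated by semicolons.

Bigram counts meeting the condition (at least 4 times):
  come hat: 4
  grey grey: 4
  grey man: 4
  hat grey: 4
  hat hat: 5
  hat man: 4
  man hat: 5

come hat; grey grey; grey man; hat grey; hat hat; hat man; man hat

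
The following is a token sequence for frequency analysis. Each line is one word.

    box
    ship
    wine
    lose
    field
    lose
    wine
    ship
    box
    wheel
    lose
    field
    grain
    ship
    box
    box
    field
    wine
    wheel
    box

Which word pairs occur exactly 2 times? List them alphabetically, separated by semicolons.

lose field; ship box

Bigram counts meeting the condition (exactly 2 times):
  lose field: 2
  ship box: 2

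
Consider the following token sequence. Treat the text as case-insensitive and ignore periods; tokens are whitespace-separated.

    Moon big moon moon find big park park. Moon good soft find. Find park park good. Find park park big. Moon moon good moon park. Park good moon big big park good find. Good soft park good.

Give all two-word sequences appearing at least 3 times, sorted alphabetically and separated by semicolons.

park good; park park

Bigram counts meeting the condition (at least 3 times):
  park good: 4
  park park: 4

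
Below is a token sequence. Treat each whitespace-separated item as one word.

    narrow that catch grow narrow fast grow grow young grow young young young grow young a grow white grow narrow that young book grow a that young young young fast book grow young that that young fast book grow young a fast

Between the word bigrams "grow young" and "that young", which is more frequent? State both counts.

"grow young": 5 occurrences
"that young": 3 occurrences

"grow young" (5 vs 3)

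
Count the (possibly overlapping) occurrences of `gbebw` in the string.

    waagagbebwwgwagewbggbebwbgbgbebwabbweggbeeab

3

Sliding a length-5 window over the 44 characters (40 positions):
  position 6–10: gbebw
  position 20–24: gbebw
  position 28–32: gbebw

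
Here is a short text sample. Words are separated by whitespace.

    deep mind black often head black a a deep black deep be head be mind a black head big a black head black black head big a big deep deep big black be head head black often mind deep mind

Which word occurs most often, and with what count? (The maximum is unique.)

Unigram frequencies (highest first):
  black: 9
  head: 7
  deep: 6
  a: 5
  mind: 4
  big: 4
  … (2 more, each ≤ 3)

"black", 9 times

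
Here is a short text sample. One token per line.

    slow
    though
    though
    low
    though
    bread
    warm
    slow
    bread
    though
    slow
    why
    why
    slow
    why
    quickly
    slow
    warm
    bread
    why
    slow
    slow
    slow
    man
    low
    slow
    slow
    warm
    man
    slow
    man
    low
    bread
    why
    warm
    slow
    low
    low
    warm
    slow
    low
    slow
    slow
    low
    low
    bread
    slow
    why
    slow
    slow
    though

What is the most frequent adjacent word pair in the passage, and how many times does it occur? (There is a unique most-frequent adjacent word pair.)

"slow slow", 5 times

Bigram frequencies (highest first):
  slow slow: 5
  warm slow: 3
  slow why: 3
  why slow: 3
  slow low: 3
  slow though: 2
  … (24 more, each ≤ 2)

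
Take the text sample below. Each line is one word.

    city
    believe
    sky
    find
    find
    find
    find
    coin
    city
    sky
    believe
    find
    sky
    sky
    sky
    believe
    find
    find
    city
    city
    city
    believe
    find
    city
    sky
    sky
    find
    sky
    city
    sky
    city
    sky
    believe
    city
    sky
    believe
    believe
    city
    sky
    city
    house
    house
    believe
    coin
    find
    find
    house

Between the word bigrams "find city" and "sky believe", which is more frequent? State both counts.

"find city": 2 occurrences
"sky believe": 4 occurrences

"sky believe" (4 vs 2)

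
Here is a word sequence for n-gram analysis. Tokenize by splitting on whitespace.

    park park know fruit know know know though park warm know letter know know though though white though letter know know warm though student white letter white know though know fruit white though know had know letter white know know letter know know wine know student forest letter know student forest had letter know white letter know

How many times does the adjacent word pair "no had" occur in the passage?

0

Scanning the 56 overlapping bigram windows for "no had":
  (none found)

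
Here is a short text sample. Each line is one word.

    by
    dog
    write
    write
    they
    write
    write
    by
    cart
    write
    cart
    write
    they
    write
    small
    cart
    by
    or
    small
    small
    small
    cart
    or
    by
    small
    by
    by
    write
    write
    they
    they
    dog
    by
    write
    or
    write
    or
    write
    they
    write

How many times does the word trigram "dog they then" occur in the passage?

0

Scanning the 38 overlapping trigram windows for "dog they then":
  (none found)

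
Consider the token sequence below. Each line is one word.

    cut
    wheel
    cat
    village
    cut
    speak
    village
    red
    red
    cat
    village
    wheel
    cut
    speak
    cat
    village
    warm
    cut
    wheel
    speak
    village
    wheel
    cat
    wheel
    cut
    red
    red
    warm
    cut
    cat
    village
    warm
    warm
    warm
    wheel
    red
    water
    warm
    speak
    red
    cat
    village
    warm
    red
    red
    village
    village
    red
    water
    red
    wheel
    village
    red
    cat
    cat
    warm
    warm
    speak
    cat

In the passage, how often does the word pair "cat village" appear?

Scanning the 58 overlapping bigram windows for "cat village":
  position 3–4: cat village
  position 10–11: cat village
  position 15–16: cat village
  position 30–31: cat village
  position 41–42: cat village

5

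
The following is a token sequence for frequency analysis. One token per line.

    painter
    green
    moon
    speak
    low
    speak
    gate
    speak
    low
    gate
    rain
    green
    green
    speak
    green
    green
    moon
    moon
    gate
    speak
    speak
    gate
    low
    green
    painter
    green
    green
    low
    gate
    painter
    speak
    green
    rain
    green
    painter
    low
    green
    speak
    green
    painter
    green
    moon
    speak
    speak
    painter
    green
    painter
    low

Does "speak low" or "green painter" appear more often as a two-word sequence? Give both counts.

"green painter" (4 vs 2)

"speak low": 2 occurrences
"green painter": 4 occurrences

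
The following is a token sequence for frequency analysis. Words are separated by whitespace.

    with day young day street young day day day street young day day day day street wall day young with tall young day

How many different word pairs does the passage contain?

11

23 tokens → 22 bigram windows in total.
Repeated bigrams (each contributes count−1 duplicates):
  day day: 5
  young day: 4
  day street: 3
  day young: 2
  street young: 2
11 duplicate windows → 22 − 11 = 11 distinct.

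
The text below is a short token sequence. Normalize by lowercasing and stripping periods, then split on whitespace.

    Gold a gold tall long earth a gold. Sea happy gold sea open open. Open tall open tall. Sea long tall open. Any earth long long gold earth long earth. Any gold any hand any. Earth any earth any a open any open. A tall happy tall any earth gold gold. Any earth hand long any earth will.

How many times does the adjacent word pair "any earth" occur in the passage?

Scanning the 57 overlapping bigram windows for "any earth":
  position 23–24: any earth
  position 35–36: any earth
  position 37–38: any earth
  position 48–49: any earth
  position 52–53: any earth
  position 56–57: any earth

6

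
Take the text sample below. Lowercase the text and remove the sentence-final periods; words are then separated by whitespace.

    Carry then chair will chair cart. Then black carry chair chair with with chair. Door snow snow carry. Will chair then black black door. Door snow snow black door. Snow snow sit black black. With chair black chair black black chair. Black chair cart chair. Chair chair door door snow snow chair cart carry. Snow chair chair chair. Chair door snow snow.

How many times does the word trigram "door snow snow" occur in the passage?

Scanning the 60 overlapping trigram windows for "door snow snow":
  position 15–17: door snow snow
  position 25–27: door snow snow
  position 29–31: door snow snow
  position 49–51: door snow snow
  position 60–62: door snow snow

5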